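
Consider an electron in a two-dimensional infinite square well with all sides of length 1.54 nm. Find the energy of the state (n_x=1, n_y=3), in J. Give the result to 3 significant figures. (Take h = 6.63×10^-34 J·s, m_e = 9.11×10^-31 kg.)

For a 2D rectangular well E = (h²/8m_e)·Σ n_i²/L_i² = (6.63×10^-34)²/(8·9.11×10^-31) · [1²/(1.54 nm)² + 3²/(1.54 nm)²].
Evaluating gives E = 2.54×10^-19 J.

E = 2.54×10^-19 J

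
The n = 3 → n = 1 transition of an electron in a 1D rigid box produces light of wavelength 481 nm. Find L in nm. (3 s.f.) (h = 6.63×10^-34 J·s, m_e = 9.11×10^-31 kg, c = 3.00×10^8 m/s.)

The photon carries ΔE = hc/λ = 6.63×10^-34·3.00×10^8/4.81×10^-7 m = 4.135×10^-19 J.
Since ΔE = (3² − 1²)E_1, E_1 = 5.169×10^-20 J, and L = h/√(8m_eE_1) = 1.08×10^-9 m = 1.08 nm.

L = 1.08 nm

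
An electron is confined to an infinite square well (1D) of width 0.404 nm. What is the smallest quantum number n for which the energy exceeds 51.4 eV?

n = 5

E_1 = h²/(8m_eL²) = 3.691×10^-19 J = 2.304 eV.
Need n² > 51.4/2.304 = 22.31, i.e. n > 4.723.
The smallest integer satisfying this is n = 5.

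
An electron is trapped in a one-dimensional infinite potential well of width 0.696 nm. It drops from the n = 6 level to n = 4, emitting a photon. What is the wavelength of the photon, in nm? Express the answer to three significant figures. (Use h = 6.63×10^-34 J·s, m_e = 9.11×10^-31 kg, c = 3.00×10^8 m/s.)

E_1 = h²/(8m_eL²) = 1.245×10^-19 J, so ΔE = (6² − 4²)E_1 = 2.490×10^-18 J.
λ = hc/ΔE = (6.63×10^-34·3.00×10^8)/2.490×10^-18 = 7.99×10^-8 m = 79.9 nm.

λ = 79.9 nm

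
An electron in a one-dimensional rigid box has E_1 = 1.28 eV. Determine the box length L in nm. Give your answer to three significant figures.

From E_n = n²h²/(8m_eL²), L = n·h/√(8m_eE_n).
E_1 = 1.28 eV = 2.051×10^-19 J, so L = 1·6.626×10^-34/√(8·9.109×10^-31·2.051×10^-19) = 5.42×10^-10 m = 0.542 nm.

L = 0.542 nm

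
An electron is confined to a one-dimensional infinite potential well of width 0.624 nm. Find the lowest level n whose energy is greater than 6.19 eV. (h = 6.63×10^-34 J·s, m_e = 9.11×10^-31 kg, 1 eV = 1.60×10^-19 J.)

n = 3

E_1 = h²/(8m_eL²) = 1.549×10^-19 J = 0.9681 eV.
Need n² > 6.19/0.9681 = 6.394, i.e. n > 2.529.
The smallest integer satisfying this is n = 3.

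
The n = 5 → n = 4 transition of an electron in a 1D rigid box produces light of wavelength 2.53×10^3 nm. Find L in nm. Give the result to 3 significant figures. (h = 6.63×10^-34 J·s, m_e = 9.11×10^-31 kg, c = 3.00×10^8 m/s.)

L = 2.63 nm

The photon carries ΔE = hc/λ = 6.63×10^-34·3.00×10^8/2.53×10^-6 m = 7.862×10^-20 J.
Since ΔE = (5² − 4²)E_1, E_1 = 8.736×10^-21 J, and L = h/√(8m_eE_1) = 2.63×10^-9 m = 2.63 nm.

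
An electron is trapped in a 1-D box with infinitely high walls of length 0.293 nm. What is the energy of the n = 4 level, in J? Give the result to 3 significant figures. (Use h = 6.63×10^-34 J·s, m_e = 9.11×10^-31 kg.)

For an infinite well E_n = n²h²/(8m_eL²), so E_1 = h²/(8m_eL²) = (6.63×10^-34)²/(8·9.11×10^-31·(2.93×10^-10 m)²) = 7.026×10^-19 J.
Then E_4 = 4²·E_1 = 16·7.026×10^-19 J = 1.12×10^-17 J.

E_4 = 1.12×10^-17 J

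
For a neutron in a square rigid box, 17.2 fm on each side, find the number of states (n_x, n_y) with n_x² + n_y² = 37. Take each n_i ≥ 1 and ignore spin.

The level has n_x² + n_y² = 37. The ordered positive-integer solutions are (1, 6), (6, 1).
That gives 2 states.

degeneracy = 2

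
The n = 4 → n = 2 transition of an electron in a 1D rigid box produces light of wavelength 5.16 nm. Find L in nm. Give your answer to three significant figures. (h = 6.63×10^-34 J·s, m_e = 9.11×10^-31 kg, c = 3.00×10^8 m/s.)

The photon carries ΔE = hc/λ = 6.63×10^-34·3.00×10^8/5.16×10^-9 m = 3.855×10^-17 J.
Since ΔE = (4² − 2²)E_1, E_1 = 3.213×10^-18 J, and L = h/√(8m_eE_1) = 1.37×10^-10 m = 0.137 nm.

L = 0.137 nm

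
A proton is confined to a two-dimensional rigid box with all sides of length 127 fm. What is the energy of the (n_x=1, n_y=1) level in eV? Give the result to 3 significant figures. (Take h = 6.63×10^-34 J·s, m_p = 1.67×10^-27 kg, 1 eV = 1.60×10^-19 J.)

E = 2.55×10^4 eV

For a 2D rectangular well E = (h²/8m_p)·Σ n_i²/L_i² = (6.63×10^-34)²/(8·1.67×10^-27) · [1²/(127 fm)² + 1²/(127 fm)²].
Evaluating gives E = 4.080×10^-15 J = 2.55×10^4 eV.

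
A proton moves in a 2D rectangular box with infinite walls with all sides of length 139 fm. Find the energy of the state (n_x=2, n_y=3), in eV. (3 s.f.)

E = 1.38×10^5 eV

For a 2D rectangular well E = (h²/8m_p)·Σ n_i²/L_i² = (6.626×10^-34)²/(8·1.673×10^-27) · [2²/(139 fm)² + 3²/(139 fm)²].
Evaluating gives E = 2.207×10^-14 J = 1.38×10^5 eV.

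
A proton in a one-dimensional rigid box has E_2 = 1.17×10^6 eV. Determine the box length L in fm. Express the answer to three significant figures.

From E_n = n²h²/(8m_pL²), L = n·h/√(8m_pE_n).
E_2 = 1.17×10^6 eV = 1.874×10^-13 J, so L = 2·6.626×10^-34/√(8·1.673×10^-27·1.874×10^-13) = 2.65×10^-14 m = 26.5 fm.

L = 26.5 fm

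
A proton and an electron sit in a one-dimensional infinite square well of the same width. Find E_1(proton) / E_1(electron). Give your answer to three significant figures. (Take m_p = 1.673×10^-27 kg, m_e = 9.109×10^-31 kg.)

5.44×10^-4

E_n ∝ 1/m at fixed n and L, so the ratio is m_e/m_p = 9.109×10^-31/1.673×10^-27 = 5.44×10^-4.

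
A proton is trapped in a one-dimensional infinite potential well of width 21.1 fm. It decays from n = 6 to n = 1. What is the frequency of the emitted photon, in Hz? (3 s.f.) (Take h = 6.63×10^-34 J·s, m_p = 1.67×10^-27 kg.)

f = 3.90×10^21 Hz

E_1 = h²/(8m_pL²) = 7.390×10^-14 J and ΔE = (6² − 1²)E_1 = 2.587×10^-12 J.
f = ΔE/h = 2.587×10^-12/6.63×10^-34 = 3.90×10^21 Hz.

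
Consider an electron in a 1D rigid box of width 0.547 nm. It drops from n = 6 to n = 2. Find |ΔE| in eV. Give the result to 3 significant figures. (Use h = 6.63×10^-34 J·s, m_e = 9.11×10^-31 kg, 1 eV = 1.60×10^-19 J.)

|ΔE| = 40.3 eV

E_1 = h²/(8m_eL²) = 2.016×10^-19 J.
|ΔE| = |6² − 2²|·E_1 = 32·2.016×10^-19 J = 6.451×10^-18 J = 40.3 eV.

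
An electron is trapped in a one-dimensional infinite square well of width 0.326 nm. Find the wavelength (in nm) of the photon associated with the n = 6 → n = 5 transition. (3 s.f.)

E_1 = h²/(8m_eL²) = 5.669×10^-19 J, so ΔE = (6² − 5²)E_1 = 6.236×10^-18 J.
λ = hc/ΔE = (6.626×10^-34·2.998×10^8)/6.236×10^-18 = 3.19×10^-8 m = 31.9 nm.

λ = 31.9 nm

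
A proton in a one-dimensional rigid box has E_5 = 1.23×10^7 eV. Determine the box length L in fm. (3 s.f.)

L = 20.4 fm

From E_n = n²h²/(8m_pL²), L = n·h/√(8m_pE_n).
E_5 = 1.23×10^7 eV = 1.970×10^-12 J, so L = 5·6.626×10^-34/√(8·1.673×10^-27·1.970×10^-12) = 2.04×10^-14 m = 20.4 fm.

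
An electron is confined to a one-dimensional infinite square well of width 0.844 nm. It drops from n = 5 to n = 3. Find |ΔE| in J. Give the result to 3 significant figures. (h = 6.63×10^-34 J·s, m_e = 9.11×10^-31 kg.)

E_1 = h²/(8m_eL²) = 8.467×10^-20 J.
|ΔE| = |5² − 3²|·E_1 = 16·8.467×10^-20 J = 1.35×10^-18 J.

|ΔE| = 1.35×10^-18 J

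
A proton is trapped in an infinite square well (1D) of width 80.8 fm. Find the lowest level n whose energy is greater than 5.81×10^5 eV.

n = 5

E_1 = h²/(8m_pL²) = 5.025×10^-15 J = 3.137×10^4 eV.
Need n² > 5.81×10^5/3.137×10^4 = 18.52, i.e. n > 4.303.
The smallest integer satisfying this is n = 5.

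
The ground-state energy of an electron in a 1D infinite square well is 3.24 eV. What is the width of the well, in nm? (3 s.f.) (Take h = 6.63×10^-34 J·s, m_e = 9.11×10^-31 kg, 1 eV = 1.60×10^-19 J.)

From E_n = n²h²/(8m_eL²), L = n·h/√(8m_eE_n).
E_1 = 3.24 eV = 5.184×10^-19 J, so L = 1·6.63×10^-34/√(8·9.11×10^-31·5.184×10^-19) = 3.41×10^-10 m = 0.341 nm.

L = 0.341 nm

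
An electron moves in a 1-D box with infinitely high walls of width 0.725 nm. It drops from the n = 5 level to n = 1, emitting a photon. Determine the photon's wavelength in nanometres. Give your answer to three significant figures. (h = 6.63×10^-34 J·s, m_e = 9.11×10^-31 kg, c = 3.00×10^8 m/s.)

λ = 72.2 nm

E_1 = h²/(8m_eL²) = 1.147×10^-19 J, so ΔE = (5² − 1²)E_1 = 2.753×10^-18 J.
λ = hc/ΔE = (6.63×10^-34·3.00×10^8)/2.753×10^-18 = 7.22×10^-8 m = 72.2 nm.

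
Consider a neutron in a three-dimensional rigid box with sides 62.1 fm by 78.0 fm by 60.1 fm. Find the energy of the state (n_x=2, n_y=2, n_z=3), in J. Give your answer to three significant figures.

For a 3D rectangular well E = (h²/8m_n)·Σ n_i²/L_i² = (6.626×10^-34)²/(8·1.675×10^-27) · [2²/(62.1 fm)² + 2²/(78.0 fm)² + 3²/(60.1 fm)²].
Evaluating gives E = 1.37×10^-13 J.

E = 1.37×10^-13 J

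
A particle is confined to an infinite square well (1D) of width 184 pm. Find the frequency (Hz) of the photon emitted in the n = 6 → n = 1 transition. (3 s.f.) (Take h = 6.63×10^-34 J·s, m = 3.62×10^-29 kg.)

E_1 = h²/(8mL²) = 4.483×10^-20 J and ΔE = (6² − 1²)E_1 = 1.569×10^-18 J.
f = ΔE/h = 1.569×10^-18/6.63×10^-34 = 2.37×10^15 Hz.

f = 2.37×10^15 Hz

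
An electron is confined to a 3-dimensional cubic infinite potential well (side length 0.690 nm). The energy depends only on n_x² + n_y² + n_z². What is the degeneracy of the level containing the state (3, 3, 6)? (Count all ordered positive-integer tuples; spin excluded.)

The level has n_x² + n_y² + n_z² = 54. The ordered positive-integer solutions are (1, 2, 7), (1, 7, 2), (2, 1, 7), (2, 5, 5), (2, 7, 1), (3, 3, 6), (3, 6, 3), (5, 2, 5), (5, 5, 2), (6, 3, 3), (7, 1, 2), (7, 2, 1).
That gives 12 states.

degeneracy = 12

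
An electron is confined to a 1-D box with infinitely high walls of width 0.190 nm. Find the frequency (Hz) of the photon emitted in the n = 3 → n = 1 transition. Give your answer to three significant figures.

E_1 = h²/(8m_eL²) = 1.669×10^-18 J and ΔE = (3² − 1²)E_1 = 1.335×10^-17 J.
f = ΔE/h = 1.335×10^-17/6.626×10^-34 = 2.01×10^16 Hz.

f = 2.01×10^16 Hz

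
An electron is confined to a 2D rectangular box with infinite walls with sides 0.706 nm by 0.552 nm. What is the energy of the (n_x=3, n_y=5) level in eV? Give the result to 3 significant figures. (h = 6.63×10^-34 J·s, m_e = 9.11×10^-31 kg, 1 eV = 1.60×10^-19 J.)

E = 37.7 eV

For a 2D rectangular well E = (h²/8m_e)·Σ n_i²/L_i² = (6.63×10^-34)²/(8·9.11×10^-31) · [3²/(0.706 nm)² + 5²/(0.552 nm)²].
Evaluating gives E = 6.038×10^-18 J = 37.7 eV.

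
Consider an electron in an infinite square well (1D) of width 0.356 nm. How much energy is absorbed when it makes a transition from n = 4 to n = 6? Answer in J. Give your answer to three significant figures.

E_1 = h²/(8m_eL²) = 4.754×10^-19 J.
|ΔE| = |4² − 6²|·E_1 = 20·4.754×10^-19 J = 9.51×10^-18 J.

|ΔE| = 9.51×10^-18 J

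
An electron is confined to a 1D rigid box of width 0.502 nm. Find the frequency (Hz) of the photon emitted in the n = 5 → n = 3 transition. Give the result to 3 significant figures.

E_1 = h²/(8m_eL²) = 2.391×10^-19 J and ΔE = (5² − 3²)E_1 = 3.826×10^-18 J.
f = ΔE/h = 3.826×10^-18/6.626×10^-34 = 5.77×10^15 Hz.

f = 5.77×10^15 Hz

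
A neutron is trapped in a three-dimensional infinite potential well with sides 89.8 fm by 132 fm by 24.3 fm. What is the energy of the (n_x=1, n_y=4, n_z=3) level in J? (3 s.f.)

For a 3D rectangular well E = (h²/8m_n)·Σ n_i²/L_i² = (6.626×10^-34)²/(8·1.675×10^-27) · [1²/(89.8 fm)² + 4²/(132 fm)² + 3²/(24.3 fm)²].
Evaluating gives E = 5.34×10^-13 J.

E = 5.34×10^-13 J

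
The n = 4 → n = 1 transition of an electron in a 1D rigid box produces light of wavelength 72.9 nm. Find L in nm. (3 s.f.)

L = 0.576 nm

The photon carries ΔE = hc/λ = 6.626×10^-34·2.998×10^8/7.29×10^-8 m = 2.725×10^-18 J.
Since ΔE = (4² − 1²)E_1, E_1 = 1.817×10^-19 J, and L = h/√(8m_eE_1) = 5.76×10^-10 m = 0.576 nm.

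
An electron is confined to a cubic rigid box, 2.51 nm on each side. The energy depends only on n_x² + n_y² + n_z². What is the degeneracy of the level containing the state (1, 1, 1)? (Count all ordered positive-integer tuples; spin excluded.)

The level has n_x² + n_y² + n_z² = 3. The ordered positive-integer solutions are (1, 1, 1).
That gives 1 state.

degeneracy = 1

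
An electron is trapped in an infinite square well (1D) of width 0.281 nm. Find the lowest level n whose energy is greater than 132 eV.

E_1 = h²/(8m_eL²) = 7.630×10^-19 J = 4.763 eV.
Need n² > 132/4.763 = 27.71, i.e. n > 5.264.
The smallest integer satisfying this is n = 6.

n = 6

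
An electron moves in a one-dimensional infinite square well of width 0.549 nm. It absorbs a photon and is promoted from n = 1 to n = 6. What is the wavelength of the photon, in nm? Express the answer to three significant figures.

λ = 28.4 nm

E_1 = h²/(8m_eL²) = 1.999×10^-19 J, so ΔE = (6² − 1²)E_1 = 6.996×10^-18 J.
λ = hc/ΔE = (6.626×10^-34·2.998×10^8)/6.996×10^-18 = 2.84×10^-8 m = 28.4 nm.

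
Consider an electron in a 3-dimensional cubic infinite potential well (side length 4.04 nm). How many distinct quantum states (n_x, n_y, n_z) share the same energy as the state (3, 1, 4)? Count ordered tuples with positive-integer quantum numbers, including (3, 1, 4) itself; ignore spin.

The level has n_x² + n_y² + n_z² = 26. The ordered positive-integer solutions are (1, 3, 4), (1, 4, 3), (3, 1, 4), (3, 4, 1), (4, 1, 3), (4, 3, 1).
That gives 6 states.

degeneracy = 6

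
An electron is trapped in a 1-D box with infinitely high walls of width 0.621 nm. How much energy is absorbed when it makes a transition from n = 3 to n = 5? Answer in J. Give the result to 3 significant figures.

E_1 = h²/(8m_eL²) = 1.562×10^-19 J.
|ΔE| = |3² − 5²|·E_1 = 16·1.562×10^-19 J = 2.50×10^-18 J.

|ΔE| = 2.50×10^-18 J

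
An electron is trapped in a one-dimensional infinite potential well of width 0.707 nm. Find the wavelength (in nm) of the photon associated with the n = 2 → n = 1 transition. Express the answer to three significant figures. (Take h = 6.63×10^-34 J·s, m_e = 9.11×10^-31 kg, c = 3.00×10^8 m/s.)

E_1 = h²/(8m_eL²) = 1.207×10^-19 J, so ΔE = (2² − 1²)E_1 = 3.621×10^-19 J.
λ = hc/ΔE = (6.63×10^-34·3.00×10^8)/3.621×10^-19 = 5.49×10^-7 m = 549 nm.

λ = 549 nm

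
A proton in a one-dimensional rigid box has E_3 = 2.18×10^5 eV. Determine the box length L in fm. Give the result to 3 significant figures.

From E_n = n²h²/(8m_pL²), L = n·h/√(8m_pE_n).
E_3 = 2.18×10^5 eV = 3.492×10^-14 J, so L = 3·6.626×10^-34/√(8·1.673×10^-27·3.492×10^-14) = 9.19×10^-14 m = 91.9 fm.

L = 91.9 fm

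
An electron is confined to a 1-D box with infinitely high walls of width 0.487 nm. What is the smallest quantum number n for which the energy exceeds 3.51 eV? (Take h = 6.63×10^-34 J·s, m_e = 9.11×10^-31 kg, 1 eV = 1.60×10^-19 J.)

E_1 = h²/(8m_eL²) = 2.543×10^-19 J = 1.589 eV.
Need n² > 3.51/1.589 = 2.209, i.e. n > 1.486.
The smallest integer satisfying this is n = 2.

n = 2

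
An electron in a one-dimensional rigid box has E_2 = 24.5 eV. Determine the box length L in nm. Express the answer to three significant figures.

L = 0.248 nm

From E_n = n²h²/(8m_eL²), L = n·h/√(8m_eE_n).
E_2 = 24.5 eV = 3.925×10^-18 J, so L = 2·6.626×10^-34/√(8·9.109×10^-31·3.925×10^-18) = 2.48×10^-10 m = 0.248 nm.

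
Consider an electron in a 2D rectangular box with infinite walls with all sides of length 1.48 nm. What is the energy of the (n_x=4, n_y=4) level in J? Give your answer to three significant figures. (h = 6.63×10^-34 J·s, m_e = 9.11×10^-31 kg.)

E = 8.81×10^-19 J

For a 2D rectangular well E = (h²/8m_e)·Σ n_i²/L_i² = (6.63×10^-34)²/(8·9.11×10^-31) · [4²/(1.48 nm)² + 4²/(1.48 nm)²].
Evaluating gives E = 8.81×10^-19 J.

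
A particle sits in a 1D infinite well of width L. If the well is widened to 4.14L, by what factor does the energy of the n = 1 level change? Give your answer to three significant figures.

E_n ∝ 1/L², so the energy scales by 1/4.14² = 0.0583.

0.0583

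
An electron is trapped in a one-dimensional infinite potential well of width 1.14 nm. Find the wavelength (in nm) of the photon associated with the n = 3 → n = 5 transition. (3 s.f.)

E_1 = h²/(8m_eL²) = 4.636×10^-20 J, so ΔE = (5² − 3²)E_1 = 7.418×10^-19 J.
λ = hc/ΔE = (6.626×10^-34·2.998×10^8)/7.418×10^-19 = 2.68×10^-7 m = 268 nm.

λ = 268 nm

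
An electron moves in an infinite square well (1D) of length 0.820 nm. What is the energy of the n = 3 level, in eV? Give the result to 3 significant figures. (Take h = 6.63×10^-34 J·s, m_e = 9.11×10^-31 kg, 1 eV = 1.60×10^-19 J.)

E_3 = 5.05 eV

For an infinite well E_n = n²h²/(8m_eL²), so E_1 = h²/(8m_eL²) = (6.63×10^-34)²/(8·9.11×10^-31·(8.20×10^-10 m)²) = 8.970×10^-20 J.
Then E_3 = 3²·E_1 = 9·8.970×10^-20 J = 8.073×10^-19 J.
Converting, E_3 = 8.073×10^-19 J / (1.60×10^-19 J/eV) = 5.05 eV.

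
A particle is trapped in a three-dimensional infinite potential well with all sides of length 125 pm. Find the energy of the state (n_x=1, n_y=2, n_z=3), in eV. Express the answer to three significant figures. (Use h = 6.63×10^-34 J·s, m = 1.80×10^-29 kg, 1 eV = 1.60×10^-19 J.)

For a 3D rectangular well E = (h²/8m)·Σ n_i²/L_i² = (6.63×10^-34)²/(8·1.80×10^-29) · [1²/(125 pm)² + 2²/(125 pm)² + 3²/(125 pm)²].
Evaluating gives E = 2.735×10^-18 J = 17.1 eV.

E = 17.1 eV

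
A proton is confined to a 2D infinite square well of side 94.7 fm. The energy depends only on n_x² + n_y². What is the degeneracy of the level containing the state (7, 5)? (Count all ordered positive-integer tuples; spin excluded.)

degeneracy = 2

The level has n_x² + n_y² = 74. The ordered positive-integer solutions are (5, 7), (7, 5).
That gives 2 states.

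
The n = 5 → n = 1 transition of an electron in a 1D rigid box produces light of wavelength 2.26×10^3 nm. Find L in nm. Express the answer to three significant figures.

The photon carries ΔE = hc/λ = 6.626×10^-34·2.998×10^8/2.26×10^-6 m = 8.790×10^-20 J.
Since ΔE = (5² − 1²)E_1, E_1 = 3.663×10^-21 J, and L = h/√(8m_eE_1) = 4.06×10^-9 m = 4.06 nm.

L = 4.06 nm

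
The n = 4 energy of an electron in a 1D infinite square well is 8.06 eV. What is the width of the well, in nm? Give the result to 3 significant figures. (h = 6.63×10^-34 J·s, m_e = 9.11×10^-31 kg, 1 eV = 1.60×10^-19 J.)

L = 0.865 nm

From E_n = n²h²/(8m_eL²), L = n·h/√(8m_eE_n).
E_4 = 8.06 eV = 1.290×10^-18 J, so L = 4·6.63×10^-34/√(8·9.11×10^-31·1.290×10^-18) = 8.65×10^-10 m = 0.865 nm.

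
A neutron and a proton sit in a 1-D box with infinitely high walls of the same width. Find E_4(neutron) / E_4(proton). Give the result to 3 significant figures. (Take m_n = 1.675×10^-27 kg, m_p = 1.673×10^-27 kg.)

E_n ∝ 1/m at fixed n and L, so the ratio is m_p/m_n = 1.673×10^-27/1.675×10^-27 = 0.999.

0.999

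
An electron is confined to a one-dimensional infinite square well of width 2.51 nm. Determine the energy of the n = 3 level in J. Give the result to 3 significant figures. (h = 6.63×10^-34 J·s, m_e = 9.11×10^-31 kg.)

E_3 = 8.62×10^-20 J

For an infinite well E_n = n²h²/(8m_eL²), so E_1 = h²/(8m_eL²) = (6.63×10^-34)²/(8·9.11×10^-31·(2.51×10^-9 m)²) = 9.574×10^-21 J.
Then E_3 = 3²·E_1 = 9·9.574×10^-21 J = 8.62×10^-20 J.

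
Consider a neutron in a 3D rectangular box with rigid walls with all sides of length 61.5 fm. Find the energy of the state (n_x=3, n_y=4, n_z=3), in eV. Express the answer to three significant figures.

For a 3D rectangular well E = (h²/8m_n)·Σ n_i²/L_i² = (6.626×10^-34)²/(8·1.675×10^-27) · [3²/(61.5 fm)² + 4²/(61.5 fm)² + 3²/(61.5 fm)²].
Evaluating gives E = 2.945×10^-13 J = 1.84×10^6 eV.

E = 1.84×10^6 eV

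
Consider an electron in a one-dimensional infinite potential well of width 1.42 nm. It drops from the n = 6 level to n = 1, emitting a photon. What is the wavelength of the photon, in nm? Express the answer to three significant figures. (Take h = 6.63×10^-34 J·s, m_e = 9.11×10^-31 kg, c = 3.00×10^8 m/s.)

λ = 190 nm

E_1 = h²/(8m_eL²) = 2.991×10^-20 J, so ΔE = (6² − 1²)E_1 = 1.047×10^-18 J.
λ = hc/ΔE = (6.63×10^-34·3.00×10^8)/1.047×10^-18 = 1.90×10^-7 m = 190 nm.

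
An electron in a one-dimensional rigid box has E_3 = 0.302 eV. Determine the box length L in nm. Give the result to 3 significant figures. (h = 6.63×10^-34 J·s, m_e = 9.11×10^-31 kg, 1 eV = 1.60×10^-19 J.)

From E_n = n²h²/(8m_eL²), L = n·h/√(8m_eE_n).
E_3 = 0.302 eV = 4.832×10^-20 J, so L = 3·6.63×10^-34/√(8·9.11×10^-31·4.832×10^-20) = 3.35×10^-9 m = 3.35 nm.

L = 3.35 nm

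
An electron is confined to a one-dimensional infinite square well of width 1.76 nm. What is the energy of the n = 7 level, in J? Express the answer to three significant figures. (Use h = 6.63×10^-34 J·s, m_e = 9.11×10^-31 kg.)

E_7 = 9.54×10^-19 J

For an infinite well E_n = n²h²/(8m_eL²), so E_1 = h²/(8m_eL²) = (6.63×10^-34)²/(8·9.11×10^-31·(1.76×10^-9 m)²) = 1.947×10^-20 J.
Then E_7 = 7²·E_1 = 49·1.947×10^-20 J = 9.54×10^-19 J.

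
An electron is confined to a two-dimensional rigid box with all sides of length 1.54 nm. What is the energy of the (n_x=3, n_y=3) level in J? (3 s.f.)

For a 2D rectangular well E = (h²/8m_e)·Σ n_i²/L_i² = (6.626×10^-34)²/(8·9.109×10^-31) · [3²/(1.54 nm)² + 3²/(1.54 nm)²].
Evaluating gives E = 4.57×10^-19 J.

E = 4.57×10^-19 J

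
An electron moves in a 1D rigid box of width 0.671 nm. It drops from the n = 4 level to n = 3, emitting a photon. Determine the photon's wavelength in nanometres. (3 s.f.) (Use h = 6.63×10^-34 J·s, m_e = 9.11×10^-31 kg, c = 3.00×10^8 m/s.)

λ = 212 nm

E_1 = h²/(8m_eL²) = 1.340×10^-19 J, so ΔE = (4² − 3²)E_1 = 9.380×10^-19 J.
λ = hc/ΔE = (6.63×10^-34·3.00×10^8)/9.380×10^-19 = 2.12×10^-7 m = 212 nm.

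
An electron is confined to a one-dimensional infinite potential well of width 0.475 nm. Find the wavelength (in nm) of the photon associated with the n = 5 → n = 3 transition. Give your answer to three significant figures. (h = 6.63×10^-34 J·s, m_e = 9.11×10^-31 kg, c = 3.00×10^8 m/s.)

λ = 46.5 nm

E_1 = h²/(8m_eL²) = 2.673×10^-19 J, so ΔE = (5² − 3²)E_1 = 4.277×10^-18 J.
λ = hc/ΔE = (6.63×10^-34·3.00×10^8)/4.277×10^-18 = 4.65×10^-8 m = 46.5 nm.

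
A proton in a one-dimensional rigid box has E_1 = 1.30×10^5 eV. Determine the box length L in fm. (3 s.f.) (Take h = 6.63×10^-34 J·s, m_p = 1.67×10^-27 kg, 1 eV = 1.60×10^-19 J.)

L = 39.8 fm

From E_n = n²h²/(8m_pL²), L = n·h/√(8m_pE_n).
E_1 = 1.30×10^5 eV = 2.080×10^-14 J, so L = 1·6.63×10^-34/√(8·1.67×10^-27·2.080×10^-14) = 3.98×10^-14 m = 39.8 fm.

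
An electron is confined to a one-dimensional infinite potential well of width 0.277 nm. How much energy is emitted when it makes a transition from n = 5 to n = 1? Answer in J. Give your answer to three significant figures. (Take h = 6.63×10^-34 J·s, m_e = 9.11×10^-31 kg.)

E_1 = h²/(8m_eL²) = 7.861×10^-19 J.
|ΔE| = |5² − 1²|·E_1 = 24·7.861×10^-19 J = 1.89×10^-17 J.

|ΔE| = 1.89×10^-17 J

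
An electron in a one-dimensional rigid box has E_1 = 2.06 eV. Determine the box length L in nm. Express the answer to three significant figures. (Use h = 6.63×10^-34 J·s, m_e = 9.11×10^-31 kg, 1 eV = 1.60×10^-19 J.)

From E_n = n²h²/(8m_eL²), L = n·h/√(8m_eE_n).
E_1 = 2.06 eV = 3.296×10^-19 J, so L = 1·6.63×10^-34/√(8·9.11×10^-31·3.296×10^-19) = 4.28×10^-10 m = 0.428 nm.

L = 0.428 nm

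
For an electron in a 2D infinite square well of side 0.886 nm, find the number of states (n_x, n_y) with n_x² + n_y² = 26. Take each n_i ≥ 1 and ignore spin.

The level has n_x² + n_y² = 26. The ordered positive-integer solutions are (1, 5), (5, 1).
That gives 2 states.

degeneracy = 2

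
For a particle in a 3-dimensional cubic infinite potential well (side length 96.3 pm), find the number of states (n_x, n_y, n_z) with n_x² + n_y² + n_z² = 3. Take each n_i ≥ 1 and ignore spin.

The level has n_x² + n_y² + n_z² = 3. The ordered positive-integer solutions are (1, 1, 1).
That gives 1 state.

degeneracy = 1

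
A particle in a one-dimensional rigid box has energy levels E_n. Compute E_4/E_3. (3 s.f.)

1.78

E_n ∝ n², so E_4/E_3 = 4²/3² = 16/9 = 1.78.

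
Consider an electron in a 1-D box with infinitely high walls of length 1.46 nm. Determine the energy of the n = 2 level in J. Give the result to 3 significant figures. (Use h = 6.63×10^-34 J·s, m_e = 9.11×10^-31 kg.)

E_2 = 1.13×10^-19 J

For an infinite well E_n = n²h²/(8m_eL²), so E_1 = h²/(8m_eL²) = (6.63×10^-34)²/(8·9.11×10^-31·(1.46×10^-9 m)²) = 2.830×10^-20 J.
Then E_2 = 2²·E_1 = 4·2.830×10^-20 J = 1.13×10^-19 J.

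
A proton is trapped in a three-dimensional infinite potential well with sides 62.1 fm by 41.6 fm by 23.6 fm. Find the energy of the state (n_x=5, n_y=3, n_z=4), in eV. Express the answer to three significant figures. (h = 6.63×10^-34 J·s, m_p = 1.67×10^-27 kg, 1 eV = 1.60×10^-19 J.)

E = 8.31×10^6 eV

For a 3D rectangular well E = (h²/8m_p)·Σ n_i²/L_i² = (6.63×10^-34)²/(8·1.67×10^-27) · [5²/(62.1 fm)² + 3²/(41.6 fm)² + 4²/(23.6 fm)²].
Evaluating gives E = 1.330×10^-12 J = 8.31×10^6 eV.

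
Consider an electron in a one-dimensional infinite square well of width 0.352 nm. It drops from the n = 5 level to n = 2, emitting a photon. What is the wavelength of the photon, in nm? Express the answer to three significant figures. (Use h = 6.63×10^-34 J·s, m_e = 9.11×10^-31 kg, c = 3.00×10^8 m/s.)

E_1 = h²/(8m_eL²) = 4.868×10^-19 J, so ΔE = (5² − 2²)E_1 = 1.022×10^-17 J.
λ = hc/ΔE = (6.63×10^-34·3.00×10^8)/1.022×10^-17 = 1.95×10^-8 m = 19.5 nm.

λ = 19.5 nm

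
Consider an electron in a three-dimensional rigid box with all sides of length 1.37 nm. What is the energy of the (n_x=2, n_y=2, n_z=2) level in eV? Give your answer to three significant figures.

E = 2.40 eV

For a 3D rectangular well E = (h²/8m_e)·Σ n_i²/L_i² = (6.626×10^-34)²/(8·9.109×10^-31) · [2²/(1.37 nm)² + 2²/(1.37 nm)² + 2²/(1.37 nm)²].
Evaluating gives E = 3.852×10^-19 J = 2.40 eV.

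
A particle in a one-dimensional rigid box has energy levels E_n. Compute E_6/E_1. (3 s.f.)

36.0

E_n ∝ n², so E_6/E_1 = 6²/1² = 36/1 = 36.0.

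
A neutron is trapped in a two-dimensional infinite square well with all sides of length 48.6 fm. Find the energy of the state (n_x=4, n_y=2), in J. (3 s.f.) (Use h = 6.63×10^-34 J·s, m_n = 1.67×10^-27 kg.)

E = 2.79×10^-13 J

For a 2D rectangular well E = (h²/8m_n)·Σ n_i²/L_i² = (6.63×10^-34)²/(8·1.67×10^-27) · [4²/(48.6 fm)² + 2²/(48.6 fm)²].
Evaluating gives E = 2.79×10^-13 J.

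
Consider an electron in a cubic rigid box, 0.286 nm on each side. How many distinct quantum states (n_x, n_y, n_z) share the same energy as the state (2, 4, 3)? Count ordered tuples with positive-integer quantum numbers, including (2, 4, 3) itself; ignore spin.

degeneracy = 6

The level has n_x² + n_y² + n_z² = 29. The ordered positive-integer solutions are (2, 3, 4), (2, 4, 3), (3, 2, 4), (3, 4, 2), (4, 2, 3), (4, 3, 2).
That gives 6 states.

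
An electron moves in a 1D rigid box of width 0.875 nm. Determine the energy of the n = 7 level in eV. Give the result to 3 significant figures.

E_7 = 24.1 eV

For an infinite well E_n = n²h²/(8m_eL²), so E_1 = h²/(8m_eL²) = (6.626×10^-34)²/(8·9.109×10^-31·(8.75×10^-10 m)²) = 7.869×10^-20 J.
Then E_7 = 7²·E_1 = 49·7.869×10^-20 J = 3.856×10^-18 J.
Converting, E_7 = 3.856×10^-18 J / (1.602×10^-19 J/eV) = 24.1 eV.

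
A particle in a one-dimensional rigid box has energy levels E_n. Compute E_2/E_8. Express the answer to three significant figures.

0.0625

E_n ∝ n², so E_2/E_8 = 2²/8² = 4/64 = 0.0625.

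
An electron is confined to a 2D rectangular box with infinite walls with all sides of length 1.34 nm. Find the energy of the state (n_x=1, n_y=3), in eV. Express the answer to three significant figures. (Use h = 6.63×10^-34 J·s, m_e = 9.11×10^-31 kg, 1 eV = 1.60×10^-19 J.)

E = 2.10 eV

For a 2D rectangular well E = (h²/8m_e)·Σ n_i²/L_i² = (6.63×10^-34)²/(8·9.11×10^-31) · [1²/(1.34 nm)² + 3²/(1.34 nm)²].
Evaluating gives E = 3.359×10^-19 J = 2.10 eV.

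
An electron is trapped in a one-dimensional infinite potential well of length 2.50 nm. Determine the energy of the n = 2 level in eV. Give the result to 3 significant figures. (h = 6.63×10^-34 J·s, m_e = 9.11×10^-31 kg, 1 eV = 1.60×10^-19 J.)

For an infinite well E_n = n²h²/(8m_eL²), so E_1 = h²/(8m_eL²) = (6.63×10^-34)²/(8·9.11×10^-31·(2.50×10^-9 m)²) = 9.650×10^-21 J.
Then E_2 = 2²·E_1 = 4·9.650×10^-21 J = 3.860×10^-20 J.
Converting, E_2 = 3.860×10^-20 J / (1.60×10^-19 J/eV) = 0.241 eV.

E_2 = 0.241 eV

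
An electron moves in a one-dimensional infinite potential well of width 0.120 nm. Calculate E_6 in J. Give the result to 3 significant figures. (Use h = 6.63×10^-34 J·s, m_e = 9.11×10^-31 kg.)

For an infinite well E_n = n²h²/(8m_eL²), so E_1 = h²/(8m_eL²) = (6.63×10^-34)²/(8·9.11×10^-31·(1.20×10^-10 m)²) = 4.188×10^-18 J.
Then E_6 = 6²·E_1 = 36·4.188×10^-18 J = 1.51×10^-16 J.

E_6 = 1.51×10^-16 J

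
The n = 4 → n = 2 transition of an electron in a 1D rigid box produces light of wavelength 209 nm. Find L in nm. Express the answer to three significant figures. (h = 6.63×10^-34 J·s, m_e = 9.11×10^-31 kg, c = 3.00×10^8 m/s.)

L = 0.872 nm

The photon carries ΔE = hc/λ = 6.63×10^-34·3.00×10^8/2.09×10^-7 m = 9.517×10^-19 J.
Since ΔE = (4² − 2²)E_1, E_1 = 7.931×10^-20 J, and L = h/√(8m_eE_1) = 8.72×10^-10 m = 0.872 nm.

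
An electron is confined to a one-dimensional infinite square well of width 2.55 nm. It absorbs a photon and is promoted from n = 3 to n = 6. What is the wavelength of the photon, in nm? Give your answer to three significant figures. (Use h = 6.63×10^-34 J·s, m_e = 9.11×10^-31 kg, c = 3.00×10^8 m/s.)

λ = 794 nm

E_1 = h²/(8m_eL²) = 9.276×10^-21 J, so ΔE = (6² − 3²)E_1 = 2.505×10^-19 J.
λ = hc/ΔE = (6.63×10^-34·3.00×10^8)/2.505×10^-19 = 7.94×10^-7 m = 794 nm.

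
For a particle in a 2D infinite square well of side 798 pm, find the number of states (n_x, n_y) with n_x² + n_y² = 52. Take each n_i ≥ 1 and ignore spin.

degeneracy = 2

The level has n_x² + n_y² = 52. The ordered positive-integer solutions are (4, 6), (6, 4).
That gives 2 states.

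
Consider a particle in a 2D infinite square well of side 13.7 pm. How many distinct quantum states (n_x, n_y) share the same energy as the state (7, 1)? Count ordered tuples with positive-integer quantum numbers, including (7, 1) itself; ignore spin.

The level has n_x² + n_y² = 50. The ordered positive-integer solutions are (1, 7), (5, 5), (7, 1).
That gives 3 states.

degeneracy = 3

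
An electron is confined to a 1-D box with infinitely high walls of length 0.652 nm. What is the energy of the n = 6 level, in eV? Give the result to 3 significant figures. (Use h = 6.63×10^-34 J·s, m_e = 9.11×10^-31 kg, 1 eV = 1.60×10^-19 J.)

For an infinite well E_n = n²h²/(8m_eL²), so E_1 = h²/(8m_eL²) = (6.63×10^-34)²/(8·9.11×10^-31·(6.52×10^-10 m)²) = 1.419×10^-19 J.
Then E_6 = 6²·E_1 = 36·1.419×10^-19 J = 5.108×10^-18 J.
Converting, E_6 = 5.108×10^-18 J / (1.60×10^-19 J/eV) = 31.9 eV.

E_6 = 31.9 eV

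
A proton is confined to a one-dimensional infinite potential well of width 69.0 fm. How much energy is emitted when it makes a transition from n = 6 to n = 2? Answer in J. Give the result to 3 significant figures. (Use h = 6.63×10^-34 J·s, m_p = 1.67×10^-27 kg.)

E_1 = h²/(8m_pL²) = 6.911×10^-15 J.
|ΔE| = |6² − 2²|·E_1 = 32·6.911×10^-15 J = 2.21×10^-13 J.

|ΔE| = 2.21×10^-13 J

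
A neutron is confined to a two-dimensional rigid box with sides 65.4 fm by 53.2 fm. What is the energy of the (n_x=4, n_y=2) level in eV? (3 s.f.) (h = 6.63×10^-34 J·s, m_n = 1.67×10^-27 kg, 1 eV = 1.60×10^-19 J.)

For a 2D rectangular well E = (h²/8m_n)·Σ n_i²/L_i² = (6.63×10^-34)²/(8·1.67×10^-27) · [4²/(65.4 fm)² + 2²/(53.2 fm)²].
Evaluating gives E = 1.696×10^-13 J = 1.06×10^6 eV.

E = 1.06×10^6 eV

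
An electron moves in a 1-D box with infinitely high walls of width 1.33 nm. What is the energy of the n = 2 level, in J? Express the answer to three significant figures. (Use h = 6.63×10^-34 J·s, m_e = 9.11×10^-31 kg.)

For an infinite well E_n = n²h²/(8m_eL²), so E_1 = h²/(8m_eL²) = (6.63×10^-34)²/(8·9.11×10^-31·(1.33×10^-9 m)²) = 3.410×10^-20 J.
Then E_2 = 2²·E_1 = 4·3.410×10^-20 J = 1.36×10^-19 J.

E_2 = 1.36×10^-19 J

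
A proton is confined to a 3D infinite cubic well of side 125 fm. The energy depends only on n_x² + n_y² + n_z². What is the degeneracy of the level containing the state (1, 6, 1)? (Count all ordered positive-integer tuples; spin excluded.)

The level has n_x² + n_y² + n_z² = 38. The ordered positive-integer solutions are (1, 1, 6), (1, 6, 1), (2, 3, 5), (2, 5, 3), (3, 2, 5), (3, 5, 2), (5, 2, 3), (5, 3, 2), (6, 1, 1).
That gives 9 states.

degeneracy = 9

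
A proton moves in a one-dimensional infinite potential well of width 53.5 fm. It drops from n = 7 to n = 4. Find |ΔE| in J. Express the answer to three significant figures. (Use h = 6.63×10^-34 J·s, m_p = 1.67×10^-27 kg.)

|ΔE| = 3.79×10^-13 J

E_1 = h²/(8m_pL²) = 1.150×10^-14 J.
|ΔE| = |7² − 4²|·E_1 = 33·1.150×10^-14 J = 3.79×10^-13 J.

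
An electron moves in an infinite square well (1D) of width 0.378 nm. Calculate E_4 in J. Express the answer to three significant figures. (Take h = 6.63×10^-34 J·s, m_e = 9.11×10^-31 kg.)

For an infinite well E_n = n²h²/(8m_eL²), so E_1 = h²/(8m_eL²) = (6.63×10^-34)²/(8·9.11×10^-31·(3.78×10^-10 m)²) = 4.221×10^-19 J.
Then E_4 = 4²·E_1 = 16·4.221×10^-19 J = 6.75×10^-18 J.

E_4 = 6.75×10^-18 J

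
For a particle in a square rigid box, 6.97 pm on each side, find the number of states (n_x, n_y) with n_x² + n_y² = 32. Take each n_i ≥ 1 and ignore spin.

The level has n_x² + n_y² = 32. The ordered positive-integer solutions are (4, 4).
That gives 1 state.

degeneracy = 1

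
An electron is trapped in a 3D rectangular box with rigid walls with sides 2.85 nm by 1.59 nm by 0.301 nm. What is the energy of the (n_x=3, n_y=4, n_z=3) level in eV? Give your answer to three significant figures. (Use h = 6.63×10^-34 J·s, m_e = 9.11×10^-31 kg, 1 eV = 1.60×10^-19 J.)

For a 3D rectangular well E = (h²/8m_e)·Σ n_i²/L_i² = (6.63×10^-34)²/(8·9.11×10^-31) · [3²/(2.85 nm)² + 4²/(1.59 nm)² + 3²/(0.301 nm)²].
Evaluating gives E = 6.440×10^-18 J = 40.2 eV.

E = 40.2 eV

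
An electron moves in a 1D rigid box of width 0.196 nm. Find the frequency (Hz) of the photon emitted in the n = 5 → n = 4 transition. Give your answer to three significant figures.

E_1 = h²/(8m_eL²) = 1.568×10^-18 J and ΔE = (5² − 4²)E_1 = 1.411×10^-17 J.
f = ΔE/h = 1.411×10^-17/6.626×10^-34 = 2.13×10^16 Hz.

f = 2.13×10^16 Hz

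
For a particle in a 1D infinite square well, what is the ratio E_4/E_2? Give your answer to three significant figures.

E_n ∝ n², so E_4/E_2 = 4²/2² = 16/4 = 4.00.

4.00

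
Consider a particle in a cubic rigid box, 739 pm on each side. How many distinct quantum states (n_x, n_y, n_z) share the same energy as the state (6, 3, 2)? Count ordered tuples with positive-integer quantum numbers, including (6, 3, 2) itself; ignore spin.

degeneracy = 6

The level has n_x² + n_y² + n_z² = 49. The ordered positive-integer solutions are (2, 3, 6), (2, 6, 3), (3, 2, 6), (3, 6, 2), (6, 2, 3), (6, 3, 2).
That gives 6 states.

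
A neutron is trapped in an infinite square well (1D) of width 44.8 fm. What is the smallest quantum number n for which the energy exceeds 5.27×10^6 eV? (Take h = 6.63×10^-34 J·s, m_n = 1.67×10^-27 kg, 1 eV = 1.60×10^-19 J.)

E_1 = h²/(8m_nL²) = 1.639×10^-14 J = 1.024×10^5 eV.
Need n² > 5.27×10^6/1.024×10^5 = 51.46, i.e. n > 7.174.
The smallest integer satisfying this is n = 8.

n = 8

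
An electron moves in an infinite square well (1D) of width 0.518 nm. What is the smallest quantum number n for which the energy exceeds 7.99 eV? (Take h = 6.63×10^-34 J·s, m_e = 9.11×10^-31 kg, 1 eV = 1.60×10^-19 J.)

E_1 = h²/(8m_eL²) = 2.248×10^-19 J = 1.405 eV.
Need n² > 7.99/1.405 = 5.687, i.e. n > 2.385.
The smallest integer satisfying this is n = 3.

n = 3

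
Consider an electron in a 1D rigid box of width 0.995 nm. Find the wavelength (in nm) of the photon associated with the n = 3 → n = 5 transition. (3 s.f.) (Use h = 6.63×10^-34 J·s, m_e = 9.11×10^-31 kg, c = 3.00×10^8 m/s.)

λ = 204 nm

E_1 = h²/(8m_eL²) = 6.092×10^-20 J, so ΔE = (5² − 3²)E_1 = 9.747×10^-19 J.
λ = hc/ΔE = (6.63×10^-34·3.00×10^8)/9.747×10^-19 = 2.04×10^-7 m = 204 nm.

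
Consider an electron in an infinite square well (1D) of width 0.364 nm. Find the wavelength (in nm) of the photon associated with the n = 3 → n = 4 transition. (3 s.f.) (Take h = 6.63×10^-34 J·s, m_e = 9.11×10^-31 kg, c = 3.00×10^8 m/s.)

λ = 62.4 nm

E_1 = h²/(8m_eL²) = 4.552×10^-19 J, so ΔE = (4² − 3²)E_1 = 3.186×10^-18 J.
λ = hc/ΔE = (6.63×10^-34·3.00×10^8)/3.186×10^-18 = 6.24×10^-8 m = 62.4 nm.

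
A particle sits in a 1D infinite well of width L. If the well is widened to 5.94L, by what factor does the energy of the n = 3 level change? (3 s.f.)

0.0283

E_n ∝ 1/L², so the energy scales by 1/5.94² = 0.0283.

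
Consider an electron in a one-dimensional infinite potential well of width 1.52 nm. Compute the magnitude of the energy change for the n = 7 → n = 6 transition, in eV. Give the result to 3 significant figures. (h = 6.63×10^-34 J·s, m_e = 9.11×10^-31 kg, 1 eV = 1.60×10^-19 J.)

E_1 = h²/(8m_eL²) = 2.611×10^-20 J.
|ΔE| = |7² − 6²|·E_1 = 13·2.611×10^-20 J = 3.394×10^-19 J = 2.12 eV.

|ΔE| = 2.12 eV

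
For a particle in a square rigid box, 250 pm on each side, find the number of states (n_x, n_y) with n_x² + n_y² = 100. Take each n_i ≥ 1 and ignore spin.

degeneracy = 2

The level has n_x² + n_y² = 100. The ordered positive-integer solutions are (6, 8), (8, 6).
That gives 2 states.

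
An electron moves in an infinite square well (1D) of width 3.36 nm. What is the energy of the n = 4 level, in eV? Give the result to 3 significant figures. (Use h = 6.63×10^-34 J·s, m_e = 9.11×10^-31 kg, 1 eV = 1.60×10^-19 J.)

For an infinite well E_n = n²h²/(8m_eL²), so E_1 = h²/(8m_eL²) = (6.63×10^-34)²/(8·9.11×10^-31·(3.36×10^-9 m)²) = 5.342×10^-21 J.
Then E_4 = 4²·E_1 = 16·5.342×10^-21 J = 8.547×10^-20 J.
Converting, E_4 = 8.547×10^-20 J / (1.60×10^-19 J/eV) = 0.534 eV.

E_4 = 0.534 eV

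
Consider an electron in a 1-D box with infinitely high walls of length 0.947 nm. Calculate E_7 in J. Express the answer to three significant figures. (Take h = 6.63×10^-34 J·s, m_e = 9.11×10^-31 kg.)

E_7 = 3.30×10^-18 J

For an infinite well E_n = n²h²/(8m_eL²), so E_1 = h²/(8m_eL²) = (6.63×10^-34)²/(8·9.11×10^-31·(9.47×10^-10 m)²) = 6.725×10^-20 J.
Then E_7 = 7²·E_1 = 49·6.725×10^-20 J = 3.30×10^-18 J.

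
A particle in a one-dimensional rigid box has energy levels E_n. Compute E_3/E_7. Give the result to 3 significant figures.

0.184

E_n ∝ n², so E_3/E_7 = 3²/7² = 9/49 = 0.184.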